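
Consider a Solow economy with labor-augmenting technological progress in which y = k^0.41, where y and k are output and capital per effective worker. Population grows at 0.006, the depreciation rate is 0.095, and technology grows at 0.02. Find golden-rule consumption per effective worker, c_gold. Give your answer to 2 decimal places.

Break-even investment rate: n + g + δ = 0.006 + 0.02 + 0.095 = 0.121.
At the golden rule the marginal product of capital equals n+g+δ: 0.41·k^(0.41−1) = 0.121. Solving, k_gold = (0.41/0.121)^(1/0.59) ≈ 7.9123.
y_gold = 7.9123^0.41 ≈ 2.3351.
c_gold = y_gold − (n+g+δ)·k_gold = 2.3351 − 0.121·7.9123 ≈ 1.3777.

c_gold ≈ 1.38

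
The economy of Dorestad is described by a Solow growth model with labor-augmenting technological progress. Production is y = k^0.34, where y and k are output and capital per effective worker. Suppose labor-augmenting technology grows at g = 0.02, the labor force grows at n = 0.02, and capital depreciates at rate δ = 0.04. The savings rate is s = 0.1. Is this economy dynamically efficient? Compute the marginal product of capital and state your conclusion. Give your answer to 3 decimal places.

The effective depreciation rate is n + g + δ = 0.02 + 0.02 + 0.04 = 0.08.
Steady-state k*: s·k^0.34 = 0.08·k gives k* = (0.1/0.08)^(1/0.66) ≈ 1.4023.
MPK = 0.34·1.4023^(-0.66) ≈ 0.2720.
MPK > n+g+δ = 0.08, so the economy is dynamically efficient (under-saving).

dynamically efficient; MPK ≈ 0.272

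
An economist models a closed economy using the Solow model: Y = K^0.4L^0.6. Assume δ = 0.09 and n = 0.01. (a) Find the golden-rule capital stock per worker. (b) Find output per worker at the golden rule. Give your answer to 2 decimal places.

(a) k_gold ≈ 10.08; (b) y_gold ≈ 2.52

Capital per worker breaks even when investment replaces (n + δ)·k; here n + δ = 0.1.
Golden rule sets MPK = n+δ: 0.4·k^(0.4−1) = 0.1, so k_gold = (0.4/0.1)^(1/0.6) ≈ 10.0794.
y_gold = 10.0794^0.4 ≈ 2.5198.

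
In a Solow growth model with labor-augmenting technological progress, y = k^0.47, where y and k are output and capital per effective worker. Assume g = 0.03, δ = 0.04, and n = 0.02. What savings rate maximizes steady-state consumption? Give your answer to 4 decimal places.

The effective depreciation rate is n + g + δ = 0.02 + 0.03 + 0.04 = 0.09.
At the golden rule MPK = n+g+δ, and in any Cobb-Douglas steady state s = (n+g+δ)·k/y = MPK·k/y = capital's share 0.47.

s_gold = 0.4700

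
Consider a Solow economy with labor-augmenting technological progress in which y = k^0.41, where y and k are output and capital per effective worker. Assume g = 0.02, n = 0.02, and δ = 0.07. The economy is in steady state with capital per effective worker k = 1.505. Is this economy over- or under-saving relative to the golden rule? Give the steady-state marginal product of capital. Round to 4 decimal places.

under-saving; MPK ≈ 0.3221

The effective depreciation rate is n + g + δ = 0.02 + 0.02 + 0.07 = 0.11.
MPK = 0.41·k^(0.41−1) = 0.41·1.505^(-0.59) ≈ 0.3221.
MPK > 0.11, so the economy is dynamically efficient (under-saving).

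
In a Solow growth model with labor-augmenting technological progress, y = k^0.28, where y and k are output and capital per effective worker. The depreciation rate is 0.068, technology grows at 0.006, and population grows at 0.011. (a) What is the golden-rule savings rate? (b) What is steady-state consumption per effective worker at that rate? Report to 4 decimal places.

(a) s_gold = 0.2800; (b) c_gold ≈ 1.1447

n + g + δ = 0.011 + 0.006 + 0.068 = 0.085.
For Cobb-Douglas, s_gold equals capital's share: s_gold = 0.28.
Golden rule sets MPK = n+g+δ: 0.28·k^(0.28−1) = 0.085, so k_gold = (0.28/0.085)^(1/0.72) ≈ 5.2370.
y_gold = 5.2370^0.28 ≈ 1.5898; c_gold = (1−0.28)·y_gold ≈ 1.1447.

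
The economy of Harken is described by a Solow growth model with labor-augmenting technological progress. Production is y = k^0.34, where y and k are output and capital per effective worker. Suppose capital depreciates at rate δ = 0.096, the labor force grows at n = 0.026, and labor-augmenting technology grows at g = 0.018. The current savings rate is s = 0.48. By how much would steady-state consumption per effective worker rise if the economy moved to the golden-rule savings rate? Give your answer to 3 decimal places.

Δc ≈ 0.061

The effective depreciation rate is n + g + δ = 0.026 + 0.018 + 0.096 = 0.14.
Current steady state (s = 0.48): k* = (0.48/0.14)^(1/0.66) ≈ 6.4681, y* = 6.4681^0.34 ≈ 1.8865, c* = (1−0.48)·1.8865 ≈ 0.9810.
Setting f'(k) = n+g+δ gives 0.34·k^(0.34−1) = 0.14, hence k_gold = (0.34/0.14)^(1/0.66) ≈ 3.8359.
y_gold = 3.8359^0.34 ≈ 1.5795, c_gold = y_gold − 0.14·k_gold ≈ 1.0425.
Gain: Δc = 1.0425 − 0.9810 ≈ 0.0615.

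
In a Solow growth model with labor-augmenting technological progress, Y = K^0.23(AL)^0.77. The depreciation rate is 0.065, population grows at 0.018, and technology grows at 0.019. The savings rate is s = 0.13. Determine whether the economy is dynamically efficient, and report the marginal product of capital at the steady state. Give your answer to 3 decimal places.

dynamically efficient; MPK ≈ 0.180

Capital per effective worker breaks even when investment replaces (n + g + δ)·k; here n + g + δ = 0.102.
Steady-state k*: s·k^0.23 = 0.102·k gives k* = (0.13/0.102)^(1/0.77) ≈ 1.3703.
MPK = 0.23·1.3703^(-0.77) ≈ 0.1805.
MPK > n+g+δ = 0.102, so the economy is dynamically efficient (under-saving).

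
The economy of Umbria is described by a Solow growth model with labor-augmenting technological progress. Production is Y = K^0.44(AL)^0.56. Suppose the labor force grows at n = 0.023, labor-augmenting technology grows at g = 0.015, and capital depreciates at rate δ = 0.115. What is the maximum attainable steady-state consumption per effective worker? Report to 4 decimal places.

c_gold ≈ 1.2842

n + g + δ = 0.023 + 0.015 + 0.115 = 0.153.
At the golden rule the marginal product of capital equals n+g+δ: 0.44·k^(0.44−1) = 0.153. Solving, k_gold = (0.44/0.153)^(1/0.56) ≈ 6.5950.
y_gold = 6.5950^0.44 ≈ 2.2933.
c_gold = y_gold − (n+g+δ)·k_gold = 2.2933 − 0.153·6.5950 ≈ 1.2842.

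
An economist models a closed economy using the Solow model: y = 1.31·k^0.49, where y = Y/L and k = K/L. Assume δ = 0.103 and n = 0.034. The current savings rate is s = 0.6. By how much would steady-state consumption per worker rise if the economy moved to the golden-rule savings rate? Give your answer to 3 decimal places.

Δc ≈ 0.139

Capital per worker breaks even when investment replaces (n + δ)·k; here n + δ = 0.137.
Current steady state (s = 0.6): k* = (0.6·1.31/0.137)^(1/0.51) ≈ 30.7363, y* = 1.31·30.7363^0.49 ≈ 7.0181, c* = (1−0.6)·7.0181 ≈ 2.8072.
Maximizing c = f(k) − (n+δ)·k gives f'(k) = n+δ, i.e. 0.49·1.31·k^(0.49−1) = 0.137, so k_gold = (0.49·1.31/0.137)^(1/0.51) ≈ 20.6628.
y_gold = 1.31·20.6628^0.49 ≈ 5.7772, c_gold = y_gold − 0.137·k_gold ≈ 2.9464.
Gain: Δc = 2.9464 − 2.8072 ≈ 0.1391.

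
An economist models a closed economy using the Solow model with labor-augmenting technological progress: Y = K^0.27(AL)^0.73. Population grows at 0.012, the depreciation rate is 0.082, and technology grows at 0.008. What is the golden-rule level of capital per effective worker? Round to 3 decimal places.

k_gold ≈ 3.794

The effective depreciation rate is n + g + δ = 0.012 + 0.008 + 0.082 = 0.102.
At the golden rule the marginal product of capital equals n+g+δ: 0.27·k^(0.27−1) = 0.102. Solving, k_gold = (0.27/0.102)^(1/0.73) ≈ 3.7943.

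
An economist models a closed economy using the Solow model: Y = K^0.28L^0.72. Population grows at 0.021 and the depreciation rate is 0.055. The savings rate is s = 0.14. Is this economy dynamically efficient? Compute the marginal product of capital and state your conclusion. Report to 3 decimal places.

dynamically efficient; MPK ≈ 0.152

The effective depreciation rate is n + δ = 0.021 + 0.055 = 0.076.
Steady-state k*: s·k^0.28 = 0.076·k gives k* = (0.14/0.076)^(1/0.72) ≈ 2.3361.
MPK = 0.28·2.3361^(-0.72) ≈ 0.1520.
MPK > n+δ = 0.076, so the economy is dynamically efficient (under-saving).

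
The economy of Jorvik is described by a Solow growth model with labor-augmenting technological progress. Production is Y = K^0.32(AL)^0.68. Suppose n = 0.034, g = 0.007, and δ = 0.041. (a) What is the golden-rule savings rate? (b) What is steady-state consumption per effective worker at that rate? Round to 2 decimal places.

(a) s_gold = 0.32; (b) c_gold ≈ 1.29

Capital per effective worker breaks even when investment replaces (n + g + δ)·k; here n + g + δ = 0.082.
For Cobb-Douglas, s_gold equals capital's share: s_gold = 0.32.
Golden rule sets MPK = n+g+δ: 0.32·k^(0.32−1) = 0.082, so k_gold = (0.32/0.082)^(1/0.68) ≈ 7.4065.
y_gold = 7.4065^0.32 ≈ 1.8979; c_gold = (1−0.32)·y_gold ≈ 1.2906.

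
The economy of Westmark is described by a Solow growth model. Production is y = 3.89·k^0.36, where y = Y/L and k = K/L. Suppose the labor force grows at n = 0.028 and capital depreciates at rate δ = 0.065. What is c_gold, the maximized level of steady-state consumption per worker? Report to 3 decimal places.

c_gold ≈ 11.445

n + δ = 0.028 + 0.065 = 0.093.
Setting f'(k) = n+δ gives 0.36·3.89·k^(0.36−1) = 0.093, hence k_gold = (0.36·3.89/0.093)^(1/0.64) ≈ 69.2252.
y_gold = 3.89·69.2252^0.36 ≈ 17.8832.
c_gold = y_gold − (n+δ)·k_gold = 17.8832 − 0.093·69.2252 ≈ 11.4452.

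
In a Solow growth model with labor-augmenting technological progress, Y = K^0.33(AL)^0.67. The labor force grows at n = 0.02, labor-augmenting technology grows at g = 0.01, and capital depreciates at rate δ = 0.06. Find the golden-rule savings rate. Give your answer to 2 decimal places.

Capital per effective worker breaks even when investment replaces (n + g + δ)·k; here n + g + δ = 0.09.
At the golden rule MPK = n+g+δ, and in any Cobb-Douglas steady state s = (n+g+δ)·k/y = MPK·k/y = capital's share 0.33.

s_gold = 0.33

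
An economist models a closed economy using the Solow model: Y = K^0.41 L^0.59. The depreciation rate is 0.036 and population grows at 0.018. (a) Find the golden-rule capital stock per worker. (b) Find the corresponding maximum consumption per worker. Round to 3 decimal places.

The effective depreciation rate is n + δ = 0.018 + 0.036 = 0.054.
At the golden rule the marginal product of capital equals n+δ: 0.41·k^(0.41−1) = 0.054. Solving, k_gold = (0.41/0.054)^(1/0.59) ≈ 31.0589.
y_gold = 31.0589^0.41 ≈ 4.0907; c_gold = y_gold − 0.054·k_gold ≈ 2.4135.

(a) k_gold ≈ 31.059; (b) c_gold ≈ 2.414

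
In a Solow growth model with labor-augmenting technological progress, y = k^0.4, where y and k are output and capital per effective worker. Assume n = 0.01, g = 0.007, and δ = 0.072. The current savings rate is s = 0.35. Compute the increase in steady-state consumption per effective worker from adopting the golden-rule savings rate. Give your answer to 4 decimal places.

Break-even investment rate: n + g + δ = 0.01 + 0.007 + 0.072 = 0.089.
Current steady state (s = 0.35): k* = (0.35/0.089)^(1/0.6) ≈ 9.7978, y* = 9.7978^0.4 ≈ 2.4914, c* = (1−0.35)·2.4914 ≈ 1.6194.
Maximizing c = f(k) − (n+g+δ)·k gives f'(k) = n+g+δ, i.e. 0.4·k^(0.4−1) = 0.089, so k_gold = (0.4/0.089)^(1/0.6) ≈ 12.2401.
y_gold = 12.2401^0.4 ≈ 2.7234, c_gold = y_gold − 0.089·k_gold ≈ 1.6340.
Gain: Δc = 1.6340 − 1.6194 ≈ 0.0146.

Δc ≈ 0.0146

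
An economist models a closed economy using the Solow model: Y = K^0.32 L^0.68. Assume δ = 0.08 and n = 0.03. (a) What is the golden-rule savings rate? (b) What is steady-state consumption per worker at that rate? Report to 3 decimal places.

(a) s_gold = 0.320; (b) c_gold ≈ 1.124

Capital per worker breaks even when investment replaces (n + δ)·k; here n + δ = 0.11.
For Cobb-Douglas, s_gold equals capital's share: s_gold = 0.32.
Golden rule sets MPK = n+δ: 0.32·k^(0.32−1) = 0.11, so k_gold = (0.32/0.11)^(1/0.68) ≈ 4.8083.
y_gold = 4.8083^0.32 ≈ 1.6529; c_gold = (1−0.32)·y_gold ≈ 1.1240.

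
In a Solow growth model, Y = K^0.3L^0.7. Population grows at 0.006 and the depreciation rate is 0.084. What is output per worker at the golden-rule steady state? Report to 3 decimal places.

y_gold ≈ 1.675

n + δ = 0.006 + 0.084 = 0.09.
At the golden rule the marginal product of capital equals n+δ: 0.3·k^(0.3−1) = 0.09. Solving, k_gold = (0.3/0.09)^(1/0.7) ≈ 5.5843.
Output: y_gold = k_gold^0.3 = 5.5843^0.3 ≈ 1.6753.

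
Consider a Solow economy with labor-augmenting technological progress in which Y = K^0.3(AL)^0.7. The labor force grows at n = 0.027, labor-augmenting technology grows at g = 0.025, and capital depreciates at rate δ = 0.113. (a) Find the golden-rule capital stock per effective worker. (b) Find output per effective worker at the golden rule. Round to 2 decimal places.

n + g + δ = 0.027 + 0.025 + 0.113 = 0.165.
Golden rule sets MPK = n+g+δ: 0.3·k^(0.3−1) = 0.165, so k_gold = (0.3/0.165)^(1/0.7) ≈ 2.3491.
y_gold = 2.3491^0.3 ≈ 1.2920.

(a) k_gold ≈ 2.35; (b) y_gold ≈ 1.29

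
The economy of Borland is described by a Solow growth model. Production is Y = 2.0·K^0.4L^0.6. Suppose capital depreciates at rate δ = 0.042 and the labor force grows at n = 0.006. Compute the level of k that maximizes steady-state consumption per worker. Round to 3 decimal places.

The effective depreciation rate is n + δ = 0.006 + 0.042 = 0.048.
Golden rule sets MPK = n+δ: 0.4·2.0·k^(0.4−1) = 0.048, so k_gold = (0.4·2.0/0.048)^(1/0.6) ≈ 108.7463.

k_gold ≈ 108.746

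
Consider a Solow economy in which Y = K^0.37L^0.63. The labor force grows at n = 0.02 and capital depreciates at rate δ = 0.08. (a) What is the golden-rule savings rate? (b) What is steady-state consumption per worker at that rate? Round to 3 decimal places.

The effective depreciation rate is n + δ = 0.02 + 0.08 = 0.1.
For Cobb-Douglas, s_gold equals capital's share: s_gold = 0.37.
Maximizing c = f(k) − (n+δ)·k gives f'(k) = n+δ, i.e. 0.37·k^(0.37−1) = 0.1, so k_gold = (0.37/0.1)^(1/0.63) ≈ 7.9782.
y_gold = 7.9782^0.37 ≈ 2.1563; c_gold = (1−0.37)·y_gold ≈ 1.3585.

(a) s_gold = 0.370; (b) c_gold ≈ 1.358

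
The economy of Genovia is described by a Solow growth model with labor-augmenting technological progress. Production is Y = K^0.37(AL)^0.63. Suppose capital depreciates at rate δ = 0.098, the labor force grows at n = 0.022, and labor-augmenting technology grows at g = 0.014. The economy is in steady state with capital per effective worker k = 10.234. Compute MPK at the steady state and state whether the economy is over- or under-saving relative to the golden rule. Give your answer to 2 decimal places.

over-saving; MPK ≈ 0.09

The effective depreciation rate is n + g + δ = 0.022 + 0.014 + 0.098 = 0.134.
MPK = 0.37·k^(0.37−1) = 0.37·10.234^(-0.63) ≈ 0.0855.
MPK < 0.134, so the economy is dynamically inefficient (over-saving).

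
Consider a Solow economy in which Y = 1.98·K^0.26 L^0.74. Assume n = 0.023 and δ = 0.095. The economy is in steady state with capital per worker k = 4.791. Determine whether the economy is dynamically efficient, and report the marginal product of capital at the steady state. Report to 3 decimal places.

n + δ = 0.023 + 0.095 = 0.118.
MPK = 0.26·1.98·k^(0.26−1) = 0.26·1.98·4.791^(-0.74) ≈ 0.1615.
MPK > 0.118, so the economy is dynamically efficient (under-saving).

dynamically efficient; MPK ≈ 0.161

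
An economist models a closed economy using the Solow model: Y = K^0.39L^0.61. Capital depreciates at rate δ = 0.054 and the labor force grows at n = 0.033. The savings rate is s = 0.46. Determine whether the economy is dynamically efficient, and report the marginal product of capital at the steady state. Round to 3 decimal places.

Capital per worker breaks even when investment replaces (n + δ)·k; here n + δ = 0.087.
Steady-state k*: s·k^0.39 = 0.087·k gives k* = (0.46/0.087)^(1/0.61) ≈ 15.3333.
MPK = 0.39·15.3333^(-0.61) ≈ 0.0738.
MPK < n+δ = 0.087, so the economy is dynamically inefficient (over-saving).

dynamically inefficient; MPK ≈ 0.074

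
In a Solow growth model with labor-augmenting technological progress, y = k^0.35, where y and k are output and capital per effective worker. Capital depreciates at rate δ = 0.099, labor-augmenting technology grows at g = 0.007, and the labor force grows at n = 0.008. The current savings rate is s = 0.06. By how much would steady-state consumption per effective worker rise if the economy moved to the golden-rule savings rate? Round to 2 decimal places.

Δc ≈ 0.52

The effective depreciation rate is n + g + δ = 0.008 + 0.007 + 0.099 = 0.114.
Current steady state (s = 0.06): k* = (0.06/0.114)^(1/0.65) ≈ 0.3725, y* = 0.3725^0.35 ≈ 0.7078, c* = (1−0.06)·0.7078 ≈ 0.6653.
Maximizing c = f(k) − (n+g+δ)·k gives f'(k) = n+g+δ, i.e. 0.35·k^(0.35−1) = 0.114, so k_gold = (0.35/0.114)^(1/0.65) ≈ 5.6167.
y_gold = 5.6167^0.35 ≈ 1.8294, c_gold = y_gold − 0.114·k_gold ≈ 1.1891.
Gain: Δc = 1.1891 − 0.6653 ≈ 0.5238.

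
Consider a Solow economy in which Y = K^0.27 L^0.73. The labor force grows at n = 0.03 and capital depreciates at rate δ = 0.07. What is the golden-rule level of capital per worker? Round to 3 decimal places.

k_gold ≈ 3.899

n + δ = 0.03 + 0.07 = 0.1.
At the golden rule the marginal product of capital equals n+δ: 0.27·k^(0.27−1) = 0.1. Solving, k_gold = (0.27/0.1)^(1/0.73) ≈ 3.8986.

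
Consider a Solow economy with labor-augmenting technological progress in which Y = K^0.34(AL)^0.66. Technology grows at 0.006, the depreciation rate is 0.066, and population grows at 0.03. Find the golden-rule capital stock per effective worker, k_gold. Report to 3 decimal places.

Break-even investment rate: n + g + δ = 0.03 + 0.006 + 0.066 = 0.102.
Setting f'(k) = n+g+δ gives 0.34·k^(0.34−1) = 0.102, hence k_gold = (0.34/0.102)^(1/0.66) ≈ 6.1978.

k_gold ≈ 6.198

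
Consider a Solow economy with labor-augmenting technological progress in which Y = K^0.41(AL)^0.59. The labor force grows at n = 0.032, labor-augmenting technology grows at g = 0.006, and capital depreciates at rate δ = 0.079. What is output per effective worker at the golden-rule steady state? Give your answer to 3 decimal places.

y_gold ≈ 2.390

The effective depreciation rate is n + g + δ = 0.032 + 0.006 + 0.079 = 0.117.
Setting f'(k) = n+g+δ gives 0.41·k^(0.41−1) = 0.117, hence k_gold = (0.41/0.117)^(1/0.59) ≈ 8.3762.
Output: y_gold = k_gold^0.41 = 8.3762^0.41 ≈ 2.3903.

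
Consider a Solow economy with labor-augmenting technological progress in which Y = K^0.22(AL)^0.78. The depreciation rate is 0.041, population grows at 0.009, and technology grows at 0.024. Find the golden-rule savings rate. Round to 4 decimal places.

n + g + δ = 0.009 + 0.024 + 0.041 = 0.074.
At the golden rule MPK = n+g+δ, and in any Cobb-Douglas steady state s = (n+g+δ)·k/y = MPK·k/y = capital's share 0.22.

s_gold = 0.2200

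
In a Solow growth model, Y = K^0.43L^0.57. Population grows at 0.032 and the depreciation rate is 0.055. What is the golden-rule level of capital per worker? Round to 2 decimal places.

n + δ = 0.032 + 0.055 = 0.087.
Golden rule sets MPK = n+δ: 0.43·k^(0.43−1) = 0.087, so k_gold = (0.43/0.087)^(1/0.57) ≈ 16.4989.

k_gold ≈ 16.50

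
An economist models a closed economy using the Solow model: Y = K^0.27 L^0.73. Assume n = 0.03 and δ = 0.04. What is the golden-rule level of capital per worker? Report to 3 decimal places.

Capital per worker breaks even when investment replaces (n + δ)·k; here n + δ = 0.07.
At the golden rule the marginal product of capital equals n+δ: 0.27·k^(0.27−1) = 0.07. Solving, k_gold = (0.27/0.07)^(1/0.73) ≈ 6.3548.

k_gold ≈ 6.355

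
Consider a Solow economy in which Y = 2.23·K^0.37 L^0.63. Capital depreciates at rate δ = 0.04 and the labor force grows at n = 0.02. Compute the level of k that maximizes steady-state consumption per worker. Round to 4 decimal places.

Capital per worker breaks even when investment replaces (n + δ)·k; here n + δ = 0.06.
Golden rule sets MPK = n+δ: 0.37·2.23·k^(0.37−1) = 0.06, so k_gold = (0.37·2.23/0.06)^(1/0.63) ≈ 64.1081.

k_gold ≈ 64.1081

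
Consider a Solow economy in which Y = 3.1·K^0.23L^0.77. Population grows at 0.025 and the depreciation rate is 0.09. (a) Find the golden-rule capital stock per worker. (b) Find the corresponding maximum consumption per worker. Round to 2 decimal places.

(a) k_gold ≈ 10.69; (b) c_gold ≈ 4.12

n + δ = 0.025 + 0.09 = 0.115.
Maximizing c = f(k) − (n+δ)·k gives f'(k) = n+δ, i.e. 0.23·3.1·k^(0.23−1) = 0.115, so k_gold = (0.23·3.1/0.115)^(1/0.77) ≈ 10.6925.
y_gold = 3.1·10.6925^0.23 ≈ 5.3463; c_gold = y_gold − 0.115·k_gold ≈ 4.1166.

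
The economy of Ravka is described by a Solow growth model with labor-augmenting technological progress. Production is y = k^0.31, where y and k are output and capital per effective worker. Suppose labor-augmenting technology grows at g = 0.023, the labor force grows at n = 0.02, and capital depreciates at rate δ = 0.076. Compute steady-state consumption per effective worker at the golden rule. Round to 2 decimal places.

n + g + δ = 0.02 + 0.023 + 0.076 = 0.119.
Golden rule sets MPK = n+g+δ: 0.31·k^(0.31−1) = 0.119, so k_gold = (0.31/0.119)^(1/0.69) ≈ 4.0053.
y_gold = 4.0053^0.31 ≈ 1.5375.
c_gold = y_gold − (n+g+δ)·k_gold = 1.5375 − 0.119·4.0053 ≈ 1.0609.

c_gold ≈ 1.06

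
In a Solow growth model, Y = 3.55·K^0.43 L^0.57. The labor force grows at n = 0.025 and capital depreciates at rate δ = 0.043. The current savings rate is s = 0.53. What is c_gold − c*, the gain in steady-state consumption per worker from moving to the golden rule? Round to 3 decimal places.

The effective depreciation rate is n + δ = 0.025 + 0.043 = 0.068.
Current steady state (s = 0.53): k* = (0.53·3.55/0.068)^(1/0.57) ≈ 338.7009, y* = 3.55·338.7009^0.43 ≈ 43.4560, c* = (1−0.53)·43.4560 ≈ 20.4243.
Setting f'(k) = n+δ gives 0.43·3.55·k^(0.43−1) = 0.068, hence k_gold = (0.43·3.55/0.068)^(1/0.57) ≈ 234.6957.
y_gold = 3.55·234.6957^0.43 ≈ 37.1147, c_gold = y_gold − 0.068·k_gold ≈ 21.1554.
Gain: Δc = 21.1554 − 20.4243 ≈ 0.7311.

Δc ≈ 0.731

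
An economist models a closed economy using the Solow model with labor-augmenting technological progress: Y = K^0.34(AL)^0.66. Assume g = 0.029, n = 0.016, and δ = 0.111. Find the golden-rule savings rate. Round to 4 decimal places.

s_gold = 0.3400

Break-even investment rate: n + g + δ = 0.016 + 0.029 + 0.111 = 0.156.
At the golden rule MPK = n+g+δ, and in any Cobb-Douglas steady state s = (n+g+δ)·k/y = MPK·k/y = capital's share 0.34.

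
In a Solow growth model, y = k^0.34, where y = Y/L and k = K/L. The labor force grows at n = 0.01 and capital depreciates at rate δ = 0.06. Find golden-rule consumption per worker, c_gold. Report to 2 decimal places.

c_gold ≈ 1.49

Break-even investment rate: n + δ = 0.01 + 0.06 = 0.07.
At the golden rule the marginal product of capital equals n+δ: 0.34·k^(0.34−1) = 0.07. Solving, k_gold = (0.34/0.07)^(1/0.66) ≈ 10.9641.
y_gold = 10.9641^0.34 ≈ 2.2573.
c_gold = y_gold − (n+δ)·k_gold = 2.2573 − 0.07·10.9641 ≈ 1.4898.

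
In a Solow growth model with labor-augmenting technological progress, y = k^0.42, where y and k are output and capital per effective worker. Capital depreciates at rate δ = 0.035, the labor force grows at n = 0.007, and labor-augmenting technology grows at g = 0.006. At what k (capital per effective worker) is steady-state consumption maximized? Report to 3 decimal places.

k_gold ≈ 42.087

Capital per effective worker breaks even when investment replaces (n + g + δ)·k; here n + g + δ = 0.048.
Setting f'(k) = n+g+δ gives 0.42·k^(0.42−1) = 0.048, hence k_gold = (0.42/0.048)^(1/0.58) ≈ 42.0874.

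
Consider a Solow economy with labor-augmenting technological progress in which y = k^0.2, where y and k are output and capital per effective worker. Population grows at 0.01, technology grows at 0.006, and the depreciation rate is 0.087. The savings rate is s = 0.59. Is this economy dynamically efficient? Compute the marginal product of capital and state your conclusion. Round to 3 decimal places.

dynamically inefficient; MPK ≈ 0.035

The effective depreciation rate is n + g + δ = 0.01 + 0.006 + 0.087 = 0.103.
Steady-state k*: s·k^0.2 = 0.103·k gives k* = (0.59/0.103)^(1/0.8) ≈ 8.8617.
MPK = 0.2·8.8617^(-0.8) ≈ 0.0349.
MPK < n+g+δ = 0.103, so the economy is dynamically inefficient (over-saving).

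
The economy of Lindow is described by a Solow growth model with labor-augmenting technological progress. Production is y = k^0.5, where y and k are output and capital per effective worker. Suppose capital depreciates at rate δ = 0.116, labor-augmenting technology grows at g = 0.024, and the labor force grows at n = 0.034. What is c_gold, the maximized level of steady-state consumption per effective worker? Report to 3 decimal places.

c_gold ≈ 1.437

Capital per effective worker breaks even when investment replaces (n + g + δ)·k; here n + g + δ = 0.174.
Setting f'(k) = n+g+δ gives 0.5·k^(0.5−1) = 0.174, hence k_gold = (0.5/0.174)^(1/0.5) ≈ 8.2574.
y_gold = 8.2574^0.5 ≈ 2.8736.
c_gold = y_gold − (n+g+δ)·k_gold = 2.8736 − 0.174·8.2574 ≈ 1.4368.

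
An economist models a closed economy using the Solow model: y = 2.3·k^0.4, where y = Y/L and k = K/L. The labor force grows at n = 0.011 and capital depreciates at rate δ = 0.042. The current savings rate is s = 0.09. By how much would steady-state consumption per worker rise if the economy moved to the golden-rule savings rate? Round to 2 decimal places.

Δc ≈ 4.06

Break-even investment rate: n + δ = 0.011 + 0.042 = 0.053.
Current steady state (s = 0.09): k* = (0.09·2.3/0.053)^(1/0.6) ≈ 9.6863, y* = 2.3·9.6863^0.4 ≈ 5.7041, c* = (1−0.09)·5.7041 ≈ 5.1908.
At the golden rule the marginal product of capital equals n+δ: 0.4·2.3·k^(0.4−1) = 0.053. Solving, k_gold = (0.4·2.3/0.053)^(1/0.6) ≈ 116.3733.
y_gold = 2.3·116.3733^0.4 ≈ 15.4195, c_gold = y_gold − 0.053·k_gold ≈ 9.2517.
Gain: Δc = 9.2517 − 5.1908 ≈ 4.0609.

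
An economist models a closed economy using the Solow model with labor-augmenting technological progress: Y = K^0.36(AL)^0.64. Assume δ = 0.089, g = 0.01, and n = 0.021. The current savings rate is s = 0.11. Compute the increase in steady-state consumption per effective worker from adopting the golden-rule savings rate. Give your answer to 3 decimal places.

Break-even investment rate: n + g + δ = 0.021 + 0.01 + 0.089 = 0.12.
Current steady state (s = 0.11): k* = (0.11/0.12)^(1/0.64) ≈ 0.8729, y* = 0.8729^0.36 ≈ 0.9522, c* = (1−0.11)·0.9522 ≈ 0.8475.
Golden rule sets MPK = n+g+δ: 0.36·k^(0.36−1) = 0.12, so k_gold = (0.36/0.12)^(1/0.64) ≈ 5.5655.
y_gold = 5.5655^0.36 ≈ 1.8552, c_gold = y_gold − 0.12·k_gold ≈ 1.1873.
Gain: Δc = 1.1873 − 0.8475 ≈ 0.3398.

Δc ≈ 0.340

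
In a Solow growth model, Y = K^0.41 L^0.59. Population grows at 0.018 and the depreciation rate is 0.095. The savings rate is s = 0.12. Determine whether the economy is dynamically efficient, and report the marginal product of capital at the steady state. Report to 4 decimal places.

n + δ = 0.018 + 0.095 = 0.113.
Steady-state k*: s·k^0.41 = 0.113·k gives k* = (0.12/0.113)^(1/0.59) ≈ 1.1072.
MPK = 0.41·1.1072^(-0.59) ≈ 0.3861.
MPK > n+δ = 0.113, so the economy is dynamically efficient (under-saving).

dynamically efficient; MPK ≈ 0.3861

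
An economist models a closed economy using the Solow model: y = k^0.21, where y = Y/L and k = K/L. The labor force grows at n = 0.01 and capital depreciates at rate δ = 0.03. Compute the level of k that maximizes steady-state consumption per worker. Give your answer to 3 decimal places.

Capital per worker breaks even when investment replaces (n + δ)·k; here n + δ = 0.04.
Golden rule sets MPK = n+δ: 0.21·k^(0.21−1) = 0.04, so k_gold = (0.21/0.04)^(1/0.79) ≈ 8.1582.

k_gold ≈ 8.158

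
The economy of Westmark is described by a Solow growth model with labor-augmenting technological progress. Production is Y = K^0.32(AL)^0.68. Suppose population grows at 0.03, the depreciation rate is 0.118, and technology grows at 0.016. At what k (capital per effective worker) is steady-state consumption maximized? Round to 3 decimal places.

Capital per effective worker breaks even when investment replaces (n + g + δ)·k; here n + g + δ = 0.164.
Golden rule sets MPK = n+g+δ: 0.32·k^(0.32−1) = 0.164, so k_gold = (0.32/0.164)^(1/0.68) ≈ 2.6725.

k_gold ≈ 2.673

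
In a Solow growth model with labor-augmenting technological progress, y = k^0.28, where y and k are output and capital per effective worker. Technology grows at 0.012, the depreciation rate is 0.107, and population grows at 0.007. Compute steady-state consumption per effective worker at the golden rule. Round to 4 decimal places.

Break-even investment rate: n + g + δ = 0.007 + 0.012 + 0.107 = 0.126.
Golden rule sets MPK = n+g+δ: 0.28·k^(0.28−1) = 0.126, so k_gold = (0.28/0.126)^(1/0.72) ≈ 3.0314.
y_gold = 3.0314^0.28 ≈ 1.3641.
c_gold = y_gold − (n+g+δ)·k_gold = 1.3641 − 0.126·3.0314 ≈ 0.9822.

c_gold ≈ 0.9822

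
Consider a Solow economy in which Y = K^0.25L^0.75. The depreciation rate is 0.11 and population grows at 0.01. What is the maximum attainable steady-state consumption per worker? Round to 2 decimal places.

n + δ = 0.01 + 0.11 = 0.12.
Golden rule sets MPK = n+δ: 0.25·k^(0.25−1) = 0.12, so k_gold = (0.25/0.12)^(1/0.75) ≈ 2.6608.
y_gold = 2.6608^0.25 ≈ 1.2772.
c_gold = y_gold − (n+δ)·k_gold = 1.2772 − 0.12·2.6608 ≈ 0.9579.

c_gold ≈ 0.96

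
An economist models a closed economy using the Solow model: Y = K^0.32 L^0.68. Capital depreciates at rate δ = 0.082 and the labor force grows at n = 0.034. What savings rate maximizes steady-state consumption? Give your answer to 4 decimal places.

s_gold = 0.3200

The effective depreciation rate is n + δ = 0.034 + 0.082 = 0.116.
At the golden rule MPK = n+δ, and in any Cobb-Douglas steady state s = (n+δ)·k/y = MPK·k/y = capital's share 0.32.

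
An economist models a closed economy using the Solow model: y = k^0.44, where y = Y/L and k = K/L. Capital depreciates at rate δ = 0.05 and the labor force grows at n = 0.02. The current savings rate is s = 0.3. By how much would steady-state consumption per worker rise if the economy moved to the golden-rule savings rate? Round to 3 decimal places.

Δc ≈ 0.178

The effective depreciation rate is n + δ = 0.02 + 0.05 = 0.07.
Current steady state (s = 0.3): k* = (0.3/0.07)^(1/0.56) ≈ 13.4466, y* = 13.4466^0.44 ≈ 3.1375, c* = (1−0.3)·3.1375 ≈ 2.1963.
Setting f'(k) = n+δ gives 0.44·k^(0.44−1) = 0.07, hence k_gold = (0.44/0.07)^(1/0.56) ≈ 26.6461.
y_gold = 26.6461^0.44 ≈ 4.2391, c_gold = y_gold − 0.07·k_gold ≈ 2.3739.
Gain: Δc = 2.3739 − 2.1963 ≈ 0.1776.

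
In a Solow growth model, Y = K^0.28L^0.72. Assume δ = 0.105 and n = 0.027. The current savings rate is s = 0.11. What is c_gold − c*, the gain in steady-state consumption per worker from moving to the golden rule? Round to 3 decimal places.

Capital per worker breaks even when investment replaces (n + δ)·k; here n + δ = 0.132.
Current steady state (s = 0.11): k* = (0.11/0.132)^(1/0.72) ≈ 0.7763, y* = 0.7763^0.28 ≈ 0.9316, c* = (1−0.11)·0.9316 ≈ 0.8291.
Golden rule sets MPK = n+δ: 0.28·k^(0.28−1) = 0.132, so k_gold = (0.28/0.132)^(1/0.72) ≈ 2.8418.
y_gold = 2.8418^0.28 ≈ 1.3397, c_gold = y_gold − 0.132·k_gold ≈ 0.9646.
Gain: Δc = 0.9646 − 0.8291 ≈ 0.1355.

Δc ≈ 0.135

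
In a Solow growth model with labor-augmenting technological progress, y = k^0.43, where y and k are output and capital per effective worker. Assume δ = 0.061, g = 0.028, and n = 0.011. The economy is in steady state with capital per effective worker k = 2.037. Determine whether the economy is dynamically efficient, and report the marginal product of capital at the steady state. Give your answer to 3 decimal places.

Capital per effective worker breaks even when investment replaces (n + g + δ)·k; here n + g + δ = 0.1.
MPK = 0.43·k^(0.43−1) = 0.43·2.037^(-0.57) ≈ 0.2866.
MPK > 0.1, so the economy is dynamically efficient (under-saving).

dynamically efficient; MPK ≈ 0.287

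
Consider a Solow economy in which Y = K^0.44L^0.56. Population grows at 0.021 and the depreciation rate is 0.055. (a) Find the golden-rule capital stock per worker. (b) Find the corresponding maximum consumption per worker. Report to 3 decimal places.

(a) k_gold ≈ 23.007; (b) c_gold ≈ 2.225

Capital per worker breaks even when investment replaces (n + δ)·k; here n + δ = 0.076.
Golden rule sets MPK = n+δ: 0.44·k^(0.44−1) = 0.076, so k_gold = (0.44/0.076)^(1/0.56) ≈ 23.0068.
y_gold = 23.0068^0.44 ≈ 3.9739; c_gold = y_gold − 0.076·k_gold ≈ 2.2254.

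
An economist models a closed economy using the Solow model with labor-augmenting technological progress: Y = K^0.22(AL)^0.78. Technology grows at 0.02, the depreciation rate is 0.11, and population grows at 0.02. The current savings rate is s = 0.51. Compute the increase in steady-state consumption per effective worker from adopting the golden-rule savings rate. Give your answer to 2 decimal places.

n + g + δ = 0.02 + 0.02 + 0.11 = 0.15.
Current steady state (s = 0.51): k* = (0.51/0.15)^(1/0.78) ≈ 4.8016, y* = 4.8016^0.22 ≈ 1.4122, c* = (1−0.51)·1.4122 ≈ 0.6920.
Maximizing c = f(k) − (n+g+δ)·k gives f'(k) = n+g+δ, i.e. 0.22·k^(0.22−1) = 0.15, so k_gold = (0.22/0.15)^(1/0.78) ≈ 1.6340.
y_gold = 1.6340^0.22 ≈ 1.1141, c_gold = y_gold − 0.15·k_gold ≈ 0.8690.
Gain: Δc = 0.8690 − 0.6920 ≈ 0.1770.

Δc ≈ 0.18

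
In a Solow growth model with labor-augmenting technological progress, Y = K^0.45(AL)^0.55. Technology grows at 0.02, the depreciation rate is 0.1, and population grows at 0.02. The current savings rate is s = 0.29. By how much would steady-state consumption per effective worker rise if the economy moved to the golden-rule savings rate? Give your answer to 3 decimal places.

The effective depreciation rate is n + g + δ = 0.02 + 0.02 + 0.1 = 0.14.
Current steady state (s = 0.29): k* = (0.29/0.14)^(1/0.55) ≈ 3.7587, y* = 3.7587^0.45 ≈ 1.8145, c* = (1−0.29)·1.8145 ≈ 1.2883.
Golden rule sets MPK = n+g+δ: 0.45·k^(0.45−1) = 0.14, so k_gold = (0.45/0.14)^(1/0.55) ≈ 8.3555.
y_gold = 8.3555^0.45 ≈ 2.5995, c_gold = y_gold − 0.14·k_gold ≈ 1.4297.
Gain: Δc = 1.4297 − 1.2883 ≈ 0.1414.

Δc ≈ 0.141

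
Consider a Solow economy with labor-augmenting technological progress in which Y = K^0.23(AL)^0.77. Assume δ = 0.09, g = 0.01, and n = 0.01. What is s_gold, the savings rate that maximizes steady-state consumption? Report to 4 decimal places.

Capital per effective worker breaks even when investment replaces (n + g + δ)·k; here n + g + δ = 0.11.
At the golden rule MPK = n+g+δ, and in any Cobb-Douglas steady state s = (n+g+δ)·k/y = MPK·k/y = capital's share 0.23.

s_gold = 0.2300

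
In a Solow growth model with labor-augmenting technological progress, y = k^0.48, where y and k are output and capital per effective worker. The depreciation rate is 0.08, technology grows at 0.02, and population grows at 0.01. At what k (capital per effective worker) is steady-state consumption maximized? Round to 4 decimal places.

k_gold ≈ 17.0011

The effective depreciation rate is n + g + δ = 0.01 + 0.02 + 0.08 = 0.11.
Maximizing c = f(k) − (n+g+δ)·k gives f'(k) = n+g+δ, i.e. 0.48·k^(0.48−1) = 0.11, so k_gold = (0.48/0.11)^(1/0.52) ≈ 17.0011.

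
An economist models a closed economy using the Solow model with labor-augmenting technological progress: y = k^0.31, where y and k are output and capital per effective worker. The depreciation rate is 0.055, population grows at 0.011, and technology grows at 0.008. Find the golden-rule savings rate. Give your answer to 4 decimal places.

s_gold = 0.3100

n + g + δ = 0.011 + 0.008 + 0.055 = 0.074.
At the golden rule MPK = n+g+δ, and in any Cobb-Douglas steady state s = (n+g+δ)·k/y = MPK·k/y = capital's share 0.31.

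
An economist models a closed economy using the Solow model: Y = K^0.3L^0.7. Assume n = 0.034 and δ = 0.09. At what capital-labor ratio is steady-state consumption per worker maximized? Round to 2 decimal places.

Break-even investment rate: n + δ = 0.034 + 0.09 = 0.124.
Maximizing c = f(k) − (n+δ)·k gives f'(k) = n+δ, i.e. 0.3·k^(0.3−1) = 0.124, so k_gold = (0.3/0.124)^(1/0.7) ≈ 3.5330.

k_gold ≈ 3.53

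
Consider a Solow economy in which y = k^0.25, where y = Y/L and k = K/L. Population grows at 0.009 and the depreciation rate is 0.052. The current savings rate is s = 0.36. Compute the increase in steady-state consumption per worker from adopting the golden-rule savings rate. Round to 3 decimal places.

Δc ≈ 0.044

n + δ = 0.009 + 0.052 = 0.061.
Current steady state (s = 0.36): k* = (0.36/0.061)^(1/0.75) ≈ 10.6651, y* = 10.6651^0.25 ≈ 1.8071, c* = (1−0.36)·1.8071 ≈ 1.1566.
Golden rule sets MPK = n+δ: 0.25·k^(0.25−1) = 0.061, so k_gold = (0.25/0.061)^(1/0.75) ≈ 6.5586.
y_gold = 6.5586^0.25 ≈ 1.6003, c_gold = y_gold − 0.061·k_gold ≈ 1.2002.
Gain: Δc = 1.2002 − 1.1566 ≈ 0.0437.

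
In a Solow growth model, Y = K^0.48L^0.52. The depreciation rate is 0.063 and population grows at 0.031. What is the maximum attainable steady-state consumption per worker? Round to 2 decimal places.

c_gold ≈ 2.34

Capital per worker breaks even when investment replaces (n + δ)·k; here n + δ = 0.094.
Maximizing c = f(k) − (n+δ)·k gives f'(k) = n+δ, i.e. 0.48·k^(0.48−1) = 0.094, so k_gold = (0.48/0.094)^(1/0.52) ≈ 23.0015.
y_gold = 23.0015^0.48 ≈ 4.5045.
c_gold = y_gold − (n+δ)·k_gold = 4.5045 − 0.094·23.0015 ≈ 2.3423.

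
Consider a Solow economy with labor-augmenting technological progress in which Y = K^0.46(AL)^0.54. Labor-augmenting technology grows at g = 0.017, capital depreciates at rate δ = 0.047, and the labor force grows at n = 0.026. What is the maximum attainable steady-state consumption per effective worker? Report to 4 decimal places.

n + g + δ = 0.026 + 0.017 + 0.047 = 0.09.
At the golden rule the marginal product of capital equals n+g+δ: 0.46·k^(0.46−1) = 0.09. Solving, k_gold = (0.46/0.09)^(1/0.54) ≈ 20.5147.
y_gold = 20.5147^0.46 ≈ 4.0137.
c_gold = y_gold − (n+g+δ)·k_gold = 4.0137 − 0.09·20.5147 ≈ 2.1674.

c_gold ≈ 2.1674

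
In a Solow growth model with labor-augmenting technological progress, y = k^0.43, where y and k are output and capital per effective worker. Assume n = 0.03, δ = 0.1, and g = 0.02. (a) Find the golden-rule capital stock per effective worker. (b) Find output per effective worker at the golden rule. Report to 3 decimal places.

(a) k_gold ≈ 6.345; (b) y_gold ≈ 2.213

The effective depreciation rate is n + g + δ = 0.03 + 0.02 + 0.1 = 0.15.
At the golden rule the marginal product of capital equals n+g+δ: 0.43·k^(0.43−1) = 0.15. Solving, k_gold = (0.43/0.15)^(1/0.57) ≈ 6.3448.
y_gold = 6.3448^0.43 ≈ 2.2133.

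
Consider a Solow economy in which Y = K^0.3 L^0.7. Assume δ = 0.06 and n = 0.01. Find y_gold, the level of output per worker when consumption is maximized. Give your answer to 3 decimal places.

y_gold ≈ 1.866

Break-even investment rate: n + δ = 0.01 + 0.06 = 0.07.
Maximizing c = f(k) − (n+δ)·k gives f'(k) = n+δ, i.e. 0.3·k^(0.3−1) = 0.07, so k_gold = (0.3/0.07)^(1/0.7) ≈ 7.9963.
Output: y_gold = k_gold^0.3 = 7.9963^0.3 ≈ 1.8658.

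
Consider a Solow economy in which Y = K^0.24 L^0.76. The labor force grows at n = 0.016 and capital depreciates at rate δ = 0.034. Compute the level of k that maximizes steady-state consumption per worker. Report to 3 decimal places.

Capital per worker breaks even when investment replaces (n + δ)·k; here n + δ = 0.05.
Golden rule sets MPK = n+δ: 0.24·k^(0.24−1) = 0.05, so k_gold = (0.24/0.05)^(1/0.76) ≈ 7.8772.

k_gold ≈ 7.877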